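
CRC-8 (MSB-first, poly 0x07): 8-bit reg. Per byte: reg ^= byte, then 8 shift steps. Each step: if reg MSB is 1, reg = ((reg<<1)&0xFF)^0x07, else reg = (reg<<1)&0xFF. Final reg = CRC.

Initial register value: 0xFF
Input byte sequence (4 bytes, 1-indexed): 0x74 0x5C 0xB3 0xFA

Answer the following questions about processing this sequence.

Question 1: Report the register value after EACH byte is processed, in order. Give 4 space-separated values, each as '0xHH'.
0xB8 0xB2 0x07 0xFD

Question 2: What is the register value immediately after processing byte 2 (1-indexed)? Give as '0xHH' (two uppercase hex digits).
Answer: 0xB2

Derivation:
After byte 1 (0x74): reg=0xB8
After byte 2 (0x5C): reg=0xB2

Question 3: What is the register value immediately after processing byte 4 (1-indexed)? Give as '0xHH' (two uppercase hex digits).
After byte 1 (0x74): reg=0xB8
After byte 2 (0x5C): reg=0xB2
After byte 3 (0xB3): reg=0x07
After byte 4 (0xFA): reg=0xFD

Answer: 0xFD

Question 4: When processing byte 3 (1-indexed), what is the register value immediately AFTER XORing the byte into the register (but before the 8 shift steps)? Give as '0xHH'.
Answer: 0x01

Derivation:
Register before byte 3: 0xB2
Byte 3: 0xB3
0xB2 XOR 0xB3 = 0x01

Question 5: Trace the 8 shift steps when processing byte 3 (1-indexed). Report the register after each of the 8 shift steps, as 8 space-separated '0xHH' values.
After byte 1 (0x74): reg=0xB8
After byte 2 (0x5C): reg=0xB2
Register before byte 3: 0xB2
After XOR with byte 0xB3: 0x01

Answer: 0x02 0x04 0x08 0x10 0x20 0x40 0x80 0x07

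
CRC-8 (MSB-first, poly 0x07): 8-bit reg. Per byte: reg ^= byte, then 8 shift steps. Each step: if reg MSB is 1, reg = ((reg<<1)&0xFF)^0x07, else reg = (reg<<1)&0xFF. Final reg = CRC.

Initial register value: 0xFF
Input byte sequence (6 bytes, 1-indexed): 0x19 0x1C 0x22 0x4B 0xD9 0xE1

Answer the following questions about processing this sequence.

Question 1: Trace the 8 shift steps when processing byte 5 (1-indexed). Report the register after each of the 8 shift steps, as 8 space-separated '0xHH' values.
Answer: 0xC1 0x85 0x0D 0x1A 0x34 0x68 0xD0 0xA7

Derivation:
After byte 1 (0x19): reg=0xBC
After byte 2 (0x1C): reg=0x69
After byte 3 (0x22): reg=0xF6
After byte 4 (0x4B): reg=0x3A
Register before byte 5: 0x3A
After XOR with byte 0xD9: 0xE3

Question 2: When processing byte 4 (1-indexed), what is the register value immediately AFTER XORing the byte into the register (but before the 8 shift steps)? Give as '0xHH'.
Answer: 0xBD

Derivation:
Register before byte 4: 0xF6
Byte 4: 0x4B
0xF6 XOR 0x4B = 0xBD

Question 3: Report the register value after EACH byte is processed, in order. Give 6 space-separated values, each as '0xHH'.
0xBC 0x69 0xF6 0x3A 0xA7 0xD5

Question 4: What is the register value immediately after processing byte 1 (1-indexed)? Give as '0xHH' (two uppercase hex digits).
Answer: 0xBC

Derivation:
After byte 1 (0x19): reg=0xBC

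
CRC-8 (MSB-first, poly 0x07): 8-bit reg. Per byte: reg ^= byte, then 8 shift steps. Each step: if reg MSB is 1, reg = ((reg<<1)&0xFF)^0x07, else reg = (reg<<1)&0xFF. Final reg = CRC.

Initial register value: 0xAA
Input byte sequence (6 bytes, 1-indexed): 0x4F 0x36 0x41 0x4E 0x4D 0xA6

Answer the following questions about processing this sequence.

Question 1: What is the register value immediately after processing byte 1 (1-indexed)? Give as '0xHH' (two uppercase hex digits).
After byte 1 (0x4F): reg=0xB5

Answer: 0xB5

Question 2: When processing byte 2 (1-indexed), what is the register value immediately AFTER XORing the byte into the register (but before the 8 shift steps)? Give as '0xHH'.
Register before byte 2: 0xB5
Byte 2: 0x36
0xB5 XOR 0x36 = 0x83

Answer: 0x83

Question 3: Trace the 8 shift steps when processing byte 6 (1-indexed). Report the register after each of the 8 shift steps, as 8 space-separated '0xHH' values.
After byte 1 (0x4F): reg=0xB5
After byte 2 (0x36): reg=0x80
After byte 3 (0x41): reg=0x49
After byte 4 (0x4E): reg=0x15
After byte 5 (0x4D): reg=0x8F
Register before byte 6: 0x8F
After XOR with byte 0xA6: 0x29

Answer: 0x52 0xA4 0x4F 0x9E 0x3B 0x76 0xEC 0xDF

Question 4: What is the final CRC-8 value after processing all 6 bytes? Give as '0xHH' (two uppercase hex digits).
After byte 1 (0x4F): reg=0xB5
After byte 2 (0x36): reg=0x80
After byte 3 (0x41): reg=0x49
After byte 4 (0x4E): reg=0x15
After byte 5 (0x4D): reg=0x8F
After byte 6 (0xA6): reg=0xDF

Answer: 0xDF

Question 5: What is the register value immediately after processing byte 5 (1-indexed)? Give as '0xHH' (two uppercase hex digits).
Answer: 0x8F

Derivation:
After byte 1 (0x4F): reg=0xB5
After byte 2 (0x36): reg=0x80
After byte 3 (0x41): reg=0x49
After byte 4 (0x4E): reg=0x15
After byte 5 (0x4D): reg=0x8F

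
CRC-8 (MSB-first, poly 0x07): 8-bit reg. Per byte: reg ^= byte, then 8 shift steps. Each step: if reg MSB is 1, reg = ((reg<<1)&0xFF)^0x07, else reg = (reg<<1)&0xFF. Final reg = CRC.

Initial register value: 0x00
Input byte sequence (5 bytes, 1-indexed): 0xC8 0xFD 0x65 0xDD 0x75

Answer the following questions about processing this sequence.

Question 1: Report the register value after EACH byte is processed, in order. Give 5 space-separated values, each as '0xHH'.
0x76 0xB8 0x1D 0x4E 0xA1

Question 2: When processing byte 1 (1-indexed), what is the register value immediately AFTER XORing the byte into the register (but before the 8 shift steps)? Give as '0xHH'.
Answer: 0xC8

Derivation:
Register before byte 1: 0x00
Byte 1: 0xC8
0x00 XOR 0xC8 = 0xC8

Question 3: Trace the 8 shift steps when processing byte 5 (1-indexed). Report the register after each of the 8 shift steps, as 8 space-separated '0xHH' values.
After byte 1 (0xC8): reg=0x76
After byte 2 (0xFD): reg=0xB8
After byte 3 (0x65): reg=0x1D
After byte 4 (0xDD): reg=0x4E
Register before byte 5: 0x4E
After XOR with byte 0x75: 0x3B

Answer: 0x76 0xEC 0xDF 0xB9 0x75 0xEA 0xD3 0xA1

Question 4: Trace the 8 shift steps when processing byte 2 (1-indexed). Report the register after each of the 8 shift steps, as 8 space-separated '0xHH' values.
Answer: 0x11 0x22 0x44 0x88 0x17 0x2E 0x5C 0xB8

Derivation:
After byte 1 (0xC8): reg=0x76
Register before byte 2: 0x76
After XOR with byte 0xFD: 0x8B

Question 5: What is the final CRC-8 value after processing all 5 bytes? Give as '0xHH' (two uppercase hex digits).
Answer: 0xA1

Derivation:
After byte 1 (0xC8): reg=0x76
After byte 2 (0xFD): reg=0xB8
After byte 3 (0x65): reg=0x1D
After byte 4 (0xDD): reg=0x4E
After byte 5 (0x75): reg=0xA1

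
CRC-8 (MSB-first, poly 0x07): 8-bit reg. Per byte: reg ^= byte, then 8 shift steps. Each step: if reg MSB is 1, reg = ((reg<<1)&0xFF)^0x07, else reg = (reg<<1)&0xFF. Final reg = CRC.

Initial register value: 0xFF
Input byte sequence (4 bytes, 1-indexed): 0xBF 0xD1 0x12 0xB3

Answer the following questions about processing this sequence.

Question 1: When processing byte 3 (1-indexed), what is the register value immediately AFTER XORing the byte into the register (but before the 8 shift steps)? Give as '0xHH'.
Answer: 0x70

Derivation:
Register before byte 3: 0x62
Byte 3: 0x12
0x62 XOR 0x12 = 0x70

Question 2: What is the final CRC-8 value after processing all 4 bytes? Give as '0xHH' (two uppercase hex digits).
After byte 1 (0xBF): reg=0xC7
After byte 2 (0xD1): reg=0x62
After byte 3 (0x12): reg=0x57
After byte 4 (0xB3): reg=0xB2

Answer: 0xB2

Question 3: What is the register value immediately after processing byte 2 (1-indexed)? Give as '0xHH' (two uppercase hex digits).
Answer: 0x62

Derivation:
After byte 1 (0xBF): reg=0xC7
After byte 2 (0xD1): reg=0x62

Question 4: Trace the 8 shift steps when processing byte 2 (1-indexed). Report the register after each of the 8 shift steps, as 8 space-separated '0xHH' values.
After byte 1 (0xBF): reg=0xC7
Register before byte 2: 0xC7
After XOR with byte 0xD1: 0x16

Answer: 0x2C 0x58 0xB0 0x67 0xCE 0x9B 0x31 0x62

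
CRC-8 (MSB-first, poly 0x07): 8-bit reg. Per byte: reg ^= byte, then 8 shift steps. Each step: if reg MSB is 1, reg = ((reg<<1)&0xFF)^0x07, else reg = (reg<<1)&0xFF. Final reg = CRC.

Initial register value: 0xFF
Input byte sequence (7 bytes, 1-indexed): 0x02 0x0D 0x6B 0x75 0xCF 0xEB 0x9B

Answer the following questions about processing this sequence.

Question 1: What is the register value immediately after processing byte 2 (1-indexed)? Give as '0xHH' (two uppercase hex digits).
Answer: 0xDE

Derivation:
After byte 1 (0x02): reg=0xFD
After byte 2 (0x0D): reg=0xDE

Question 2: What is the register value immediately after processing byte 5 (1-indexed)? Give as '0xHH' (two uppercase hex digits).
After byte 1 (0x02): reg=0xFD
After byte 2 (0x0D): reg=0xDE
After byte 3 (0x6B): reg=0x02
After byte 4 (0x75): reg=0x42
After byte 5 (0xCF): reg=0xAA

Answer: 0xAA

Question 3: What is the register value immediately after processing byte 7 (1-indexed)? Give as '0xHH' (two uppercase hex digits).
After byte 1 (0x02): reg=0xFD
After byte 2 (0x0D): reg=0xDE
After byte 3 (0x6B): reg=0x02
After byte 4 (0x75): reg=0x42
After byte 5 (0xCF): reg=0xAA
After byte 6 (0xEB): reg=0xC0
After byte 7 (0x9B): reg=0x86

Answer: 0x86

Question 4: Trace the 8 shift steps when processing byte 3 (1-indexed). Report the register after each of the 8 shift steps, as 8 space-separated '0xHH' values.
After byte 1 (0x02): reg=0xFD
After byte 2 (0x0D): reg=0xDE
Register before byte 3: 0xDE
After XOR with byte 0x6B: 0xB5

Answer: 0x6D 0xDA 0xB3 0x61 0xC2 0x83 0x01 0x02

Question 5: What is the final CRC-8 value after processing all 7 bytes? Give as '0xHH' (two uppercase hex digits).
Answer: 0x86

Derivation:
After byte 1 (0x02): reg=0xFD
After byte 2 (0x0D): reg=0xDE
After byte 3 (0x6B): reg=0x02
After byte 4 (0x75): reg=0x42
After byte 5 (0xCF): reg=0xAA
After byte 6 (0xEB): reg=0xC0
After byte 7 (0x9B): reg=0x86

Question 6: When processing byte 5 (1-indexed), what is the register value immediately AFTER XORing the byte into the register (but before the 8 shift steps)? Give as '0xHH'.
Answer: 0x8D

Derivation:
Register before byte 5: 0x42
Byte 5: 0xCF
0x42 XOR 0xCF = 0x8D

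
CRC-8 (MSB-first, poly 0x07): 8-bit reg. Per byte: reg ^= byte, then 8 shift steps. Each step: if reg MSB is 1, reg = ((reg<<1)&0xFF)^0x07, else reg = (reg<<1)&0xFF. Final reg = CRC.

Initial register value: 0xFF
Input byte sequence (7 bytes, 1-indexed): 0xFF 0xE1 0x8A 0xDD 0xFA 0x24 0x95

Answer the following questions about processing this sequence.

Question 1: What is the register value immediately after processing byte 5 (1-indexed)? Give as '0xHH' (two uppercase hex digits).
After byte 1 (0xFF): reg=0x00
After byte 2 (0xE1): reg=0xA9
After byte 3 (0x8A): reg=0xE9
After byte 4 (0xDD): reg=0x8C
After byte 5 (0xFA): reg=0x45

Answer: 0x45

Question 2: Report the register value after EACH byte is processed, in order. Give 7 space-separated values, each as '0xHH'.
0x00 0xA9 0xE9 0x8C 0x45 0x20 0x02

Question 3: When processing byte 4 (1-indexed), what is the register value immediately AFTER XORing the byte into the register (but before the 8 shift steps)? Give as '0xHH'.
Answer: 0x34

Derivation:
Register before byte 4: 0xE9
Byte 4: 0xDD
0xE9 XOR 0xDD = 0x34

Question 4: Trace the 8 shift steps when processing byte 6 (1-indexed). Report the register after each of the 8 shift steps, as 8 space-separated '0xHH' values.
Answer: 0xC2 0x83 0x01 0x02 0x04 0x08 0x10 0x20

Derivation:
After byte 1 (0xFF): reg=0x00
After byte 2 (0xE1): reg=0xA9
After byte 3 (0x8A): reg=0xE9
After byte 4 (0xDD): reg=0x8C
After byte 5 (0xFA): reg=0x45
Register before byte 6: 0x45
After XOR with byte 0x24: 0x61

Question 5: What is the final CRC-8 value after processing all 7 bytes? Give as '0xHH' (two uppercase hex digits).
After byte 1 (0xFF): reg=0x00
After byte 2 (0xE1): reg=0xA9
After byte 3 (0x8A): reg=0xE9
After byte 4 (0xDD): reg=0x8C
After byte 5 (0xFA): reg=0x45
After byte 6 (0x24): reg=0x20
After byte 7 (0x95): reg=0x02

Answer: 0x02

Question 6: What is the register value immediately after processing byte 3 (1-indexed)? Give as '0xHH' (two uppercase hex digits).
Answer: 0xE9

Derivation:
After byte 1 (0xFF): reg=0x00
After byte 2 (0xE1): reg=0xA9
After byte 3 (0x8A): reg=0xE9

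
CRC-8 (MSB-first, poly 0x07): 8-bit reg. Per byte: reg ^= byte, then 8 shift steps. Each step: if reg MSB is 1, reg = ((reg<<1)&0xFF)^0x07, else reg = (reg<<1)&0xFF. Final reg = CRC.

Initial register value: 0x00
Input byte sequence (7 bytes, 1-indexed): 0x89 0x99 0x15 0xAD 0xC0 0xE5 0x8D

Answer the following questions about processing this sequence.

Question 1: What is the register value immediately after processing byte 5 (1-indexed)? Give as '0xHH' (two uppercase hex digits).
Answer: 0xC1

Derivation:
After byte 1 (0x89): reg=0xB6
After byte 2 (0x99): reg=0xCD
After byte 3 (0x15): reg=0x06
After byte 4 (0xAD): reg=0x58
After byte 5 (0xC0): reg=0xC1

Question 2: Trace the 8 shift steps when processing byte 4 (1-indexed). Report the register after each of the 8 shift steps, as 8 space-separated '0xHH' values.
Answer: 0x51 0xA2 0x43 0x86 0x0B 0x16 0x2C 0x58

Derivation:
After byte 1 (0x89): reg=0xB6
After byte 2 (0x99): reg=0xCD
After byte 3 (0x15): reg=0x06
Register before byte 4: 0x06
After XOR with byte 0xAD: 0xAB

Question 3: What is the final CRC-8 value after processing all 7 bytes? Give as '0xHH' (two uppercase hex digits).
Answer: 0x50

Derivation:
After byte 1 (0x89): reg=0xB6
After byte 2 (0x99): reg=0xCD
After byte 3 (0x15): reg=0x06
After byte 4 (0xAD): reg=0x58
After byte 5 (0xC0): reg=0xC1
After byte 6 (0xE5): reg=0xFC
After byte 7 (0x8D): reg=0x50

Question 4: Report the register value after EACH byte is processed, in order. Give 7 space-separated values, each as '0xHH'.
0xB6 0xCD 0x06 0x58 0xC1 0xFC 0x50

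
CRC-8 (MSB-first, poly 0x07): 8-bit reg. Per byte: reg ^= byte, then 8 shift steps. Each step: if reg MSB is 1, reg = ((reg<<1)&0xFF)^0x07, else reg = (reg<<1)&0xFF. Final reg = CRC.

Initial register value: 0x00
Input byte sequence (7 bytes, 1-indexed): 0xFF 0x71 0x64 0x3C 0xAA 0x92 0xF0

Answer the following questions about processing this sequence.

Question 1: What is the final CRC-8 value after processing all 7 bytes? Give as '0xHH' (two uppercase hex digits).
After byte 1 (0xFF): reg=0xF3
After byte 2 (0x71): reg=0x87
After byte 3 (0x64): reg=0xA7
After byte 4 (0x3C): reg=0xC8
After byte 5 (0xAA): reg=0x29
After byte 6 (0x92): reg=0x28
After byte 7 (0xF0): reg=0x06

Answer: 0x06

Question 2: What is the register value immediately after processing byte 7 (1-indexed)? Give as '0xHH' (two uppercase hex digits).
After byte 1 (0xFF): reg=0xF3
After byte 2 (0x71): reg=0x87
After byte 3 (0x64): reg=0xA7
After byte 4 (0x3C): reg=0xC8
After byte 5 (0xAA): reg=0x29
After byte 6 (0x92): reg=0x28
After byte 7 (0xF0): reg=0x06

Answer: 0x06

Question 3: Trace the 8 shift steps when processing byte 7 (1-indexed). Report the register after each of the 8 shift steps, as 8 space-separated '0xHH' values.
Answer: 0xB7 0x69 0xD2 0xA3 0x41 0x82 0x03 0x06

Derivation:
After byte 1 (0xFF): reg=0xF3
After byte 2 (0x71): reg=0x87
After byte 3 (0x64): reg=0xA7
After byte 4 (0x3C): reg=0xC8
After byte 5 (0xAA): reg=0x29
After byte 6 (0x92): reg=0x28
Register before byte 7: 0x28
After XOR with byte 0xF0: 0xD8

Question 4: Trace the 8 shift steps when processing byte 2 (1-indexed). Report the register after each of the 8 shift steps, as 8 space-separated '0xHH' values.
Answer: 0x03 0x06 0x0C 0x18 0x30 0x60 0xC0 0x87

Derivation:
After byte 1 (0xFF): reg=0xF3
Register before byte 2: 0xF3
After XOR with byte 0x71: 0x82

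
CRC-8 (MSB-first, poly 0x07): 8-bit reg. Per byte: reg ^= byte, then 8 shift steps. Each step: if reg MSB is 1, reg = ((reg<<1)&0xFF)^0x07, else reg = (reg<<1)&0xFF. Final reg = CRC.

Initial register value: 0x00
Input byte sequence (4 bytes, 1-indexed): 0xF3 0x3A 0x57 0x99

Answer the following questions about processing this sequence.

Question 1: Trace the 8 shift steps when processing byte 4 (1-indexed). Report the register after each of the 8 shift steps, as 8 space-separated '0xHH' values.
Answer: 0x25 0x4A 0x94 0x2F 0x5E 0xBC 0x7F 0xFE

Derivation:
After byte 1 (0xF3): reg=0xD7
After byte 2 (0x3A): reg=0x8D
After byte 3 (0x57): reg=0x08
Register before byte 4: 0x08
After XOR with byte 0x99: 0x91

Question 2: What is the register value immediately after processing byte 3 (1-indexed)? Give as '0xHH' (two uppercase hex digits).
Answer: 0x08

Derivation:
After byte 1 (0xF3): reg=0xD7
After byte 2 (0x3A): reg=0x8D
After byte 3 (0x57): reg=0x08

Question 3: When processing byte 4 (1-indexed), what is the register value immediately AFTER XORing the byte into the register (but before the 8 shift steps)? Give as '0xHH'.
Register before byte 4: 0x08
Byte 4: 0x99
0x08 XOR 0x99 = 0x91

Answer: 0x91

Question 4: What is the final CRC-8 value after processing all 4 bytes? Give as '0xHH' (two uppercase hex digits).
Answer: 0xFE

Derivation:
After byte 1 (0xF3): reg=0xD7
After byte 2 (0x3A): reg=0x8D
After byte 3 (0x57): reg=0x08
After byte 4 (0x99): reg=0xFE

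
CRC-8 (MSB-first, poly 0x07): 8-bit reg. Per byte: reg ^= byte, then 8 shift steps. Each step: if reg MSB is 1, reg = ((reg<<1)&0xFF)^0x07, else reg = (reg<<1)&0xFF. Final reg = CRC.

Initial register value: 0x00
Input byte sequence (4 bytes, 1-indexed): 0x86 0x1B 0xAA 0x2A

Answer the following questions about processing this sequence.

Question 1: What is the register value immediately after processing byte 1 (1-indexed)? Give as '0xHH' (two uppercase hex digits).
After byte 1 (0x86): reg=0x9B

Answer: 0x9B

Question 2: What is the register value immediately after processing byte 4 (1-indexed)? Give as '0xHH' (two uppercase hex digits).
After byte 1 (0x86): reg=0x9B
After byte 2 (0x1B): reg=0x89
After byte 3 (0xAA): reg=0xE9
After byte 4 (0x2A): reg=0x47

Answer: 0x47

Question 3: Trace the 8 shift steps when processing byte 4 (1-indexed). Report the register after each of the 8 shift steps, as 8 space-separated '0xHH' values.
After byte 1 (0x86): reg=0x9B
After byte 2 (0x1B): reg=0x89
After byte 3 (0xAA): reg=0xE9
Register before byte 4: 0xE9
After XOR with byte 0x2A: 0xC3

Answer: 0x81 0x05 0x0A 0x14 0x28 0x50 0xA0 0x47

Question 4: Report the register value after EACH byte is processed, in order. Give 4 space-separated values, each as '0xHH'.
0x9B 0x89 0xE9 0x47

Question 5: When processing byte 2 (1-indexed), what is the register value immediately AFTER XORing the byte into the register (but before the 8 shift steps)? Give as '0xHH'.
Register before byte 2: 0x9B
Byte 2: 0x1B
0x9B XOR 0x1B = 0x80

Answer: 0x80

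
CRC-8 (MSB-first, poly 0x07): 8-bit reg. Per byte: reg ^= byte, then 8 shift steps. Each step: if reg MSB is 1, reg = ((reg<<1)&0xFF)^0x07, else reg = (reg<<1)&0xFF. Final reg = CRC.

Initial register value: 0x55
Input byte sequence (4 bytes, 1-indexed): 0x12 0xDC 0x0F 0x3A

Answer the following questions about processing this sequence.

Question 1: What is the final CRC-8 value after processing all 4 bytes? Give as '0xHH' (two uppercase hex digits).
Answer: 0x49

Derivation:
After byte 1 (0x12): reg=0xD2
After byte 2 (0xDC): reg=0x2A
After byte 3 (0x0F): reg=0xFB
After byte 4 (0x3A): reg=0x49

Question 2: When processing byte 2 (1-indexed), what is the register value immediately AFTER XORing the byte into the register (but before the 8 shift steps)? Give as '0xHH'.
Answer: 0x0E

Derivation:
Register before byte 2: 0xD2
Byte 2: 0xDC
0xD2 XOR 0xDC = 0x0E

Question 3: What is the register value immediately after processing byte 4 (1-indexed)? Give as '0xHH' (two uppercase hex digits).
Answer: 0x49

Derivation:
After byte 1 (0x12): reg=0xD2
After byte 2 (0xDC): reg=0x2A
After byte 3 (0x0F): reg=0xFB
After byte 4 (0x3A): reg=0x49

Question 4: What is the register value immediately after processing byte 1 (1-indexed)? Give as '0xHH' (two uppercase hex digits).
After byte 1 (0x12): reg=0xD2

Answer: 0xD2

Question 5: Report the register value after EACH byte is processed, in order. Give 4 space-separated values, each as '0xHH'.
0xD2 0x2A 0xFB 0x49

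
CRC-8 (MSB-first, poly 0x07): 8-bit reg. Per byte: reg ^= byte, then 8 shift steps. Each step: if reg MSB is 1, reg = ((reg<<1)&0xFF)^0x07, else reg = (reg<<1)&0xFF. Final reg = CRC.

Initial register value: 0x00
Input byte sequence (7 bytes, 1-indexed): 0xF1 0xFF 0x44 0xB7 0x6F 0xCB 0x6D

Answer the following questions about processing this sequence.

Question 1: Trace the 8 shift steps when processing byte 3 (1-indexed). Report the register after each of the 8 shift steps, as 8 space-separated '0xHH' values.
After byte 1 (0xF1): reg=0xD9
After byte 2 (0xFF): reg=0xF2
Register before byte 3: 0xF2
After XOR with byte 0x44: 0xB6

Answer: 0x6B 0xD6 0xAB 0x51 0xA2 0x43 0x86 0x0B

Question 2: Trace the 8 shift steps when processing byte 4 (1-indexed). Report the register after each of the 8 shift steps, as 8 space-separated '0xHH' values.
After byte 1 (0xF1): reg=0xD9
After byte 2 (0xFF): reg=0xF2
After byte 3 (0x44): reg=0x0B
Register before byte 4: 0x0B
After XOR with byte 0xB7: 0xBC

Answer: 0x7F 0xFE 0xFB 0xF1 0xE5 0xCD 0x9D 0x3D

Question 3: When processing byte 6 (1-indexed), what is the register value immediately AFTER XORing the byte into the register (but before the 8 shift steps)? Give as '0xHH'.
Register before byte 6: 0xB9
Byte 6: 0xCB
0xB9 XOR 0xCB = 0x72

Answer: 0x72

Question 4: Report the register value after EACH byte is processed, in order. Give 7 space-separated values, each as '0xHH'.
0xD9 0xF2 0x0B 0x3D 0xB9 0x59 0x8C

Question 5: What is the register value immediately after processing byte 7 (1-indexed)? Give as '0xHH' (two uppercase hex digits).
After byte 1 (0xF1): reg=0xD9
After byte 2 (0xFF): reg=0xF2
After byte 3 (0x44): reg=0x0B
After byte 4 (0xB7): reg=0x3D
After byte 5 (0x6F): reg=0xB9
After byte 6 (0xCB): reg=0x59
After byte 7 (0x6D): reg=0x8C

Answer: 0x8C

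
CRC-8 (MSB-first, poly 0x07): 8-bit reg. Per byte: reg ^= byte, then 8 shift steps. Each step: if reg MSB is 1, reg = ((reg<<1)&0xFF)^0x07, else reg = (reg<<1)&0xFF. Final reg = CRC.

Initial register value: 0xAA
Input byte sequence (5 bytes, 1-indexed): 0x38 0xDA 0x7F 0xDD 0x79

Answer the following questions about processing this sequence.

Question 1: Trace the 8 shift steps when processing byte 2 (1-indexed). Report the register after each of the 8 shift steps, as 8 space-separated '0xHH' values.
Answer: 0x5A 0xB4 0x6F 0xDE 0xBB 0x71 0xE2 0xC3

Derivation:
After byte 1 (0x38): reg=0xF7
Register before byte 2: 0xF7
After XOR with byte 0xDA: 0x2D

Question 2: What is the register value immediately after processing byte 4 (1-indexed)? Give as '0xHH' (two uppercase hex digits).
After byte 1 (0x38): reg=0xF7
After byte 2 (0xDA): reg=0xC3
After byte 3 (0x7F): reg=0x3D
After byte 4 (0xDD): reg=0xAE

Answer: 0xAE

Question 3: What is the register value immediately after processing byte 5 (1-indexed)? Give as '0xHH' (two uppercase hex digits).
After byte 1 (0x38): reg=0xF7
After byte 2 (0xDA): reg=0xC3
After byte 3 (0x7F): reg=0x3D
After byte 4 (0xDD): reg=0xAE
After byte 5 (0x79): reg=0x2B

Answer: 0x2B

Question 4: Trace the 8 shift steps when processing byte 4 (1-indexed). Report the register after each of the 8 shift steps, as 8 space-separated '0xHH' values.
After byte 1 (0x38): reg=0xF7
After byte 2 (0xDA): reg=0xC3
After byte 3 (0x7F): reg=0x3D
Register before byte 4: 0x3D
After XOR with byte 0xDD: 0xE0

Answer: 0xC7 0x89 0x15 0x2A 0x54 0xA8 0x57 0xAE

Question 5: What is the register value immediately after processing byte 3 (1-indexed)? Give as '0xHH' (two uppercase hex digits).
After byte 1 (0x38): reg=0xF7
After byte 2 (0xDA): reg=0xC3
After byte 3 (0x7F): reg=0x3D

Answer: 0x3D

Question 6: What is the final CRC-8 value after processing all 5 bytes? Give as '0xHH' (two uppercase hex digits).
After byte 1 (0x38): reg=0xF7
After byte 2 (0xDA): reg=0xC3
After byte 3 (0x7F): reg=0x3D
After byte 4 (0xDD): reg=0xAE
After byte 5 (0x79): reg=0x2B

Answer: 0x2B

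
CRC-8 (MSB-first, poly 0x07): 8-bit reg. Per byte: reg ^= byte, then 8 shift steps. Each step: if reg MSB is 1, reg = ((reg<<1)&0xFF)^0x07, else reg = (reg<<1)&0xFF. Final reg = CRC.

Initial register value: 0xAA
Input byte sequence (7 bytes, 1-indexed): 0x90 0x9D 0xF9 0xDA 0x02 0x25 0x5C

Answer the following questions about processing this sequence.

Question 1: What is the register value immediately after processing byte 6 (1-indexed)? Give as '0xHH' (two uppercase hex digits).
Answer: 0x35

Derivation:
After byte 1 (0x90): reg=0xA6
After byte 2 (0x9D): reg=0xA1
After byte 3 (0xF9): reg=0x8F
After byte 4 (0xDA): reg=0xAC
After byte 5 (0x02): reg=0x43
After byte 6 (0x25): reg=0x35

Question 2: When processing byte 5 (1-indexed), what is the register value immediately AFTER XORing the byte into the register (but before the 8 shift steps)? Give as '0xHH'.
Register before byte 5: 0xAC
Byte 5: 0x02
0xAC XOR 0x02 = 0xAE

Answer: 0xAE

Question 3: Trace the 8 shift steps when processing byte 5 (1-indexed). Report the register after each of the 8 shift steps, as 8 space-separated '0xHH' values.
Answer: 0x5B 0xB6 0x6B 0xD6 0xAB 0x51 0xA2 0x43

Derivation:
After byte 1 (0x90): reg=0xA6
After byte 2 (0x9D): reg=0xA1
After byte 3 (0xF9): reg=0x8F
After byte 4 (0xDA): reg=0xAC
Register before byte 5: 0xAC
After XOR with byte 0x02: 0xAE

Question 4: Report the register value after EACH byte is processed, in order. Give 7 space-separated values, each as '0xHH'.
0xA6 0xA1 0x8F 0xAC 0x43 0x35 0x18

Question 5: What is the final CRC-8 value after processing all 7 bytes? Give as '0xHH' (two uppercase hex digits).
After byte 1 (0x90): reg=0xA6
After byte 2 (0x9D): reg=0xA1
After byte 3 (0xF9): reg=0x8F
After byte 4 (0xDA): reg=0xAC
After byte 5 (0x02): reg=0x43
After byte 6 (0x25): reg=0x35
After byte 7 (0x5C): reg=0x18

Answer: 0x18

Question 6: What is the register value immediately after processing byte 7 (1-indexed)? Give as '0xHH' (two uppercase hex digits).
Answer: 0x18

Derivation:
After byte 1 (0x90): reg=0xA6
After byte 2 (0x9D): reg=0xA1
After byte 3 (0xF9): reg=0x8F
After byte 4 (0xDA): reg=0xAC
After byte 5 (0x02): reg=0x43
After byte 6 (0x25): reg=0x35
After byte 7 (0x5C): reg=0x18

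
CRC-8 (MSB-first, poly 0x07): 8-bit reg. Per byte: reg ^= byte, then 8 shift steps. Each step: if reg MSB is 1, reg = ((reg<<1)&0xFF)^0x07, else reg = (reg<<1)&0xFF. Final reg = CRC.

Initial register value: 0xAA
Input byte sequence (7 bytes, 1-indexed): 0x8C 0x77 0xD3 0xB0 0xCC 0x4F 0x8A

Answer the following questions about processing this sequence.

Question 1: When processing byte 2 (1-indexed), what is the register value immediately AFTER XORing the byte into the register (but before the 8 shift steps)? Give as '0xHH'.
Register before byte 2: 0xF2
Byte 2: 0x77
0xF2 XOR 0x77 = 0x85

Answer: 0x85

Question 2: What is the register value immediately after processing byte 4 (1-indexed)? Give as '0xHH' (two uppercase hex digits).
Answer: 0x57

Derivation:
After byte 1 (0x8C): reg=0xF2
After byte 2 (0x77): reg=0x92
After byte 3 (0xD3): reg=0xC0
After byte 4 (0xB0): reg=0x57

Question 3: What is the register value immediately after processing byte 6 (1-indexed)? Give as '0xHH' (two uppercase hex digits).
Answer: 0x9C

Derivation:
After byte 1 (0x8C): reg=0xF2
After byte 2 (0x77): reg=0x92
After byte 3 (0xD3): reg=0xC0
After byte 4 (0xB0): reg=0x57
After byte 5 (0xCC): reg=0xC8
After byte 6 (0x4F): reg=0x9C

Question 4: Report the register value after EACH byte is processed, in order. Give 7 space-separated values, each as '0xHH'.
0xF2 0x92 0xC0 0x57 0xC8 0x9C 0x62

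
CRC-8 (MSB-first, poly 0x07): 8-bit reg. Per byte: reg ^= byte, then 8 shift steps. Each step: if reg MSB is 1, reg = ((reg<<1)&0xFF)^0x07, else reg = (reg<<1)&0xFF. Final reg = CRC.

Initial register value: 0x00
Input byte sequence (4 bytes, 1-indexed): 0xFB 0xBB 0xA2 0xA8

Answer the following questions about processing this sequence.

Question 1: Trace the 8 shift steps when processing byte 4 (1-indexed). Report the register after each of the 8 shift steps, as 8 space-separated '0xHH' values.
After byte 1 (0xFB): reg=0xEF
After byte 2 (0xBB): reg=0xAB
After byte 3 (0xA2): reg=0x3F
Register before byte 4: 0x3F
After XOR with byte 0xA8: 0x97

Answer: 0x29 0x52 0xA4 0x4F 0x9E 0x3B 0x76 0xEC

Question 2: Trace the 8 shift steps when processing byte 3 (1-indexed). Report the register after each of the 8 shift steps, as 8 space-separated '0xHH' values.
After byte 1 (0xFB): reg=0xEF
After byte 2 (0xBB): reg=0xAB
Register before byte 3: 0xAB
After XOR with byte 0xA2: 0x09

Answer: 0x12 0x24 0x48 0x90 0x27 0x4E 0x9C 0x3F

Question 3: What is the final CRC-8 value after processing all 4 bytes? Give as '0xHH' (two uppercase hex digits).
After byte 1 (0xFB): reg=0xEF
After byte 2 (0xBB): reg=0xAB
After byte 3 (0xA2): reg=0x3F
After byte 4 (0xA8): reg=0xEC

Answer: 0xEC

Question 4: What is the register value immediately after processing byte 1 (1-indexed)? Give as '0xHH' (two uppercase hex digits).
Answer: 0xEF

Derivation:
After byte 1 (0xFB): reg=0xEF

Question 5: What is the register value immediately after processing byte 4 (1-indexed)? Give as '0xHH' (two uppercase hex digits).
Answer: 0xEC

Derivation:
After byte 1 (0xFB): reg=0xEF
After byte 2 (0xBB): reg=0xAB
After byte 3 (0xA2): reg=0x3F
After byte 4 (0xA8): reg=0xEC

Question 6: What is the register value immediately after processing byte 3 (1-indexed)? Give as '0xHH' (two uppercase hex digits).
After byte 1 (0xFB): reg=0xEF
After byte 2 (0xBB): reg=0xAB
After byte 3 (0xA2): reg=0x3F

Answer: 0x3F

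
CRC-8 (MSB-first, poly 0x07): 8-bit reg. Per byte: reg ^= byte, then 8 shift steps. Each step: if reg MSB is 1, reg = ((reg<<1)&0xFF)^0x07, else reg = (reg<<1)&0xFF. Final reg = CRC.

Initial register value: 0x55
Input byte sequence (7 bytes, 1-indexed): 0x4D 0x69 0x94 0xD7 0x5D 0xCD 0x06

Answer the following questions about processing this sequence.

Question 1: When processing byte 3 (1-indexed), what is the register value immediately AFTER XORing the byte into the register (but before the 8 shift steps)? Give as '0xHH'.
Answer: 0x73

Derivation:
Register before byte 3: 0xE7
Byte 3: 0x94
0xE7 XOR 0x94 = 0x73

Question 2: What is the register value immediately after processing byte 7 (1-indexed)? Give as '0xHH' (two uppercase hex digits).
Answer: 0x34

Derivation:
After byte 1 (0x4D): reg=0x48
After byte 2 (0x69): reg=0xE7
After byte 3 (0x94): reg=0x5E
After byte 4 (0xD7): reg=0xB6
After byte 5 (0x5D): reg=0x9F
After byte 6 (0xCD): reg=0xB9
After byte 7 (0x06): reg=0x34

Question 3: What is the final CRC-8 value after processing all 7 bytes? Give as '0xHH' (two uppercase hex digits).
After byte 1 (0x4D): reg=0x48
After byte 2 (0x69): reg=0xE7
After byte 3 (0x94): reg=0x5E
After byte 4 (0xD7): reg=0xB6
After byte 5 (0x5D): reg=0x9F
After byte 6 (0xCD): reg=0xB9
After byte 7 (0x06): reg=0x34

Answer: 0x34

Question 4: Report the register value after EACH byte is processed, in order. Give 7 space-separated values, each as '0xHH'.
0x48 0xE7 0x5E 0xB6 0x9F 0xB9 0x34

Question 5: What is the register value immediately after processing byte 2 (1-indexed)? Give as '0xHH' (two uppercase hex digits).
Answer: 0xE7

Derivation:
After byte 1 (0x4D): reg=0x48
After byte 2 (0x69): reg=0xE7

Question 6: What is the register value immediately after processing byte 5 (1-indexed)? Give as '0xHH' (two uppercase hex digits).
After byte 1 (0x4D): reg=0x48
After byte 2 (0x69): reg=0xE7
After byte 3 (0x94): reg=0x5E
After byte 4 (0xD7): reg=0xB6
After byte 5 (0x5D): reg=0x9F

Answer: 0x9F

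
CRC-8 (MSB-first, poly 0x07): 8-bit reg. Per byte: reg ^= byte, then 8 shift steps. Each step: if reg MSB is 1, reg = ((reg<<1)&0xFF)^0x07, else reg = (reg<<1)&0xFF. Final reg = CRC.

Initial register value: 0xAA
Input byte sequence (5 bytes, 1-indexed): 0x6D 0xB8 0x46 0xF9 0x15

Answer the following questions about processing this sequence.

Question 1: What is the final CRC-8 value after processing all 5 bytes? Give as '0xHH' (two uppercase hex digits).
After byte 1 (0x6D): reg=0x5B
After byte 2 (0xB8): reg=0xA7
After byte 3 (0x46): reg=0xA9
After byte 4 (0xF9): reg=0xB7
After byte 5 (0x15): reg=0x67

Answer: 0x67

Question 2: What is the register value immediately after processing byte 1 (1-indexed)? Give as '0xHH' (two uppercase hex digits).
Answer: 0x5B

Derivation:
After byte 1 (0x6D): reg=0x5B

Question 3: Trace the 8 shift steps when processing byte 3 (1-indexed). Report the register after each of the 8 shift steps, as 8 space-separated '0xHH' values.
After byte 1 (0x6D): reg=0x5B
After byte 2 (0xB8): reg=0xA7
Register before byte 3: 0xA7
After XOR with byte 0x46: 0xE1

Answer: 0xC5 0x8D 0x1D 0x3A 0x74 0xE8 0xD7 0xA9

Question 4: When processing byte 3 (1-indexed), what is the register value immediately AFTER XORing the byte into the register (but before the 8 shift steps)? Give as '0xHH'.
Register before byte 3: 0xA7
Byte 3: 0x46
0xA7 XOR 0x46 = 0xE1

Answer: 0xE1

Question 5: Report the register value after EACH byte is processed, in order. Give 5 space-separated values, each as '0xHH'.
0x5B 0xA7 0xA9 0xB7 0x67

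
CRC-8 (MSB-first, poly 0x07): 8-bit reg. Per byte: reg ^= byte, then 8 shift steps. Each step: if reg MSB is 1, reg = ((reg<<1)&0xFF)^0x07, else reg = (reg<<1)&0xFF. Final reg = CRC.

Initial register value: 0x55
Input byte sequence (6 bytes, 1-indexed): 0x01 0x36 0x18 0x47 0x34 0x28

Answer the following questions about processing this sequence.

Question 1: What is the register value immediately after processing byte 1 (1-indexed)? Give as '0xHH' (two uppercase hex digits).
After byte 1 (0x01): reg=0xAB

Answer: 0xAB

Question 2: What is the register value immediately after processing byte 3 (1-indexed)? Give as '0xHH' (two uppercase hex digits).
After byte 1 (0x01): reg=0xAB
After byte 2 (0x36): reg=0xDA
After byte 3 (0x18): reg=0x40

Answer: 0x40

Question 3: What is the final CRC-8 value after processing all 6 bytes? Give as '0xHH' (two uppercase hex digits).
Answer: 0x63

Derivation:
After byte 1 (0x01): reg=0xAB
After byte 2 (0x36): reg=0xDA
After byte 3 (0x18): reg=0x40
After byte 4 (0x47): reg=0x15
After byte 5 (0x34): reg=0xE7
After byte 6 (0x28): reg=0x63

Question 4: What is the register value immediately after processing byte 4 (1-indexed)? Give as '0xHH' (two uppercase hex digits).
After byte 1 (0x01): reg=0xAB
After byte 2 (0x36): reg=0xDA
After byte 3 (0x18): reg=0x40
After byte 4 (0x47): reg=0x15

Answer: 0x15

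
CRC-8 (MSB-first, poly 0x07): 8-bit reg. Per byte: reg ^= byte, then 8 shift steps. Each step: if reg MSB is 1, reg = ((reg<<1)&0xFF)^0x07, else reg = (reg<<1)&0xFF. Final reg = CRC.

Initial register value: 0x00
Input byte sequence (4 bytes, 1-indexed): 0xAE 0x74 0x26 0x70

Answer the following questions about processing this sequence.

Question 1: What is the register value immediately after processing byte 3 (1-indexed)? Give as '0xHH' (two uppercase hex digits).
After byte 1 (0xAE): reg=0x43
After byte 2 (0x74): reg=0x85
After byte 3 (0x26): reg=0x60

Answer: 0x60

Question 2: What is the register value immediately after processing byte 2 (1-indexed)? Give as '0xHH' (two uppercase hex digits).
Answer: 0x85

Derivation:
After byte 1 (0xAE): reg=0x43
After byte 2 (0x74): reg=0x85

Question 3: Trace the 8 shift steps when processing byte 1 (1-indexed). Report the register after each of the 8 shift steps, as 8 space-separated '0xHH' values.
Answer: 0x5B 0xB6 0x6B 0xD6 0xAB 0x51 0xA2 0x43

Derivation:
Register before byte 1: 0x00
After XOR with byte 0xAE: 0xAE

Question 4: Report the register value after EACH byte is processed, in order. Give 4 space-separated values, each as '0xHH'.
0x43 0x85 0x60 0x70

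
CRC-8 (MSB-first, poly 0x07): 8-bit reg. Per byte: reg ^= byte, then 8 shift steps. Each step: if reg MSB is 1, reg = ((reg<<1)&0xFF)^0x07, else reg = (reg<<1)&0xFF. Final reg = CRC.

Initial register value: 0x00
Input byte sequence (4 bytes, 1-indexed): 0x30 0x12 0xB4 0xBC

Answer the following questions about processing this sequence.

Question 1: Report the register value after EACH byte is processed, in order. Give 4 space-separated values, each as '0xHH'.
0x90 0x87 0x99 0xFB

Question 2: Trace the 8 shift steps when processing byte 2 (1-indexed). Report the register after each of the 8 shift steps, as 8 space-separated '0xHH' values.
After byte 1 (0x30): reg=0x90
Register before byte 2: 0x90
After XOR with byte 0x12: 0x82

Answer: 0x03 0x06 0x0C 0x18 0x30 0x60 0xC0 0x87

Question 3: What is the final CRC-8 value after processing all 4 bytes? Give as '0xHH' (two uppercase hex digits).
After byte 1 (0x30): reg=0x90
After byte 2 (0x12): reg=0x87
After byte 3 (0xB4): reg=0x99
After byte 4 (0xBC): reg=0xFB

Answer: 0xFB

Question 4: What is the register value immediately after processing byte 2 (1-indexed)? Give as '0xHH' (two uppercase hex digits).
Answer: 0x87

Derivation:
After byte 1 (0x30): reg=0x90
After byte 2 (0x12): reg=0x87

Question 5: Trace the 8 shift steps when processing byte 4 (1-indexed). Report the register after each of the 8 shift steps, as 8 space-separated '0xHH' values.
After byte 1 (0x30): reg=0x90
After byte 2 (0x12): reg=0x87
After byte 3 (0xB4): reg=0x99
Register before byte 4: 0x99
After XOR with byte 0xBC: 0x25

Answer: 0x4A 0x94 0x2F 0x5E 0xBC 0x7F 0xFE 0xFB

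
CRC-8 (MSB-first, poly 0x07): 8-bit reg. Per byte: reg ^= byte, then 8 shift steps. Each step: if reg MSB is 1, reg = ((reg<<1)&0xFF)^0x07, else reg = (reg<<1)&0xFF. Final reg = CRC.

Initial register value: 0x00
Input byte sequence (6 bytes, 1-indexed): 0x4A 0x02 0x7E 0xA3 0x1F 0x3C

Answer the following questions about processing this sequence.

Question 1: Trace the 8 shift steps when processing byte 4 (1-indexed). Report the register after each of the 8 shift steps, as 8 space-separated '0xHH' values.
After byte 1 (0x4A): reg=0xF1
After byte 2 (0x02): reg=0xD7
After byte 3 (0x7E): reg=0x56
Register before byte 4: 0x56
After XOR with byte 0xA3: 0xF5

Answer: 0xED 0xDD 0xBD 0x7D 0xFA 0xF3 0xE1 0xC5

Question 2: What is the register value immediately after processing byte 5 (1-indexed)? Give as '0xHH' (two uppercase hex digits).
Answer: 0x08

Derivation:
After byte 1 (0x4A): reg=0xF1
After byte 2 (0x02): reg=0xD7
After byte 3 (0x7E): reg=0x56
After byte 4 (0xA3): reg=0xC5
After byte 5 (0x1F): reg=0x08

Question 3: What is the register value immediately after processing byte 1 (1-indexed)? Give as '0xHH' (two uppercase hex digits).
Answer: 0xF1

Derivation:
After byte 1 (0x4A): reg=0xF1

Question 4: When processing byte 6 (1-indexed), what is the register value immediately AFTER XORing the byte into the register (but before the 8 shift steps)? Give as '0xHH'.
Register before byte 6: 0x08
Byte 6: 0x3C
0x08 XOR 0x3C = 0x34

Answer: 0x34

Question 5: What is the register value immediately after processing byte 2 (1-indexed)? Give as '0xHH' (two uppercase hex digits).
After byte 1 (0x4A): reg=0xF1
After byte 2 (0x02): reg=0xD7

Answer: 0xD7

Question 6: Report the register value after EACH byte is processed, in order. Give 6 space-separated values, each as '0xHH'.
0xF1 0xD7 0x56 0xC5 0x08 0x8C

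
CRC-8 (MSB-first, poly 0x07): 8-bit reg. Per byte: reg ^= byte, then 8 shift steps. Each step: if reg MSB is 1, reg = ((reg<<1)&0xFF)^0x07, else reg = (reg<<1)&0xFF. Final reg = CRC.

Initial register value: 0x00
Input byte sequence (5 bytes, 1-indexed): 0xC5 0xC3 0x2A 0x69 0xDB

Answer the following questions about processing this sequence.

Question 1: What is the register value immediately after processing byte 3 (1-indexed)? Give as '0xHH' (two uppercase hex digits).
After byte 1 (0xC5): reg=0x55
After byte 2 (0xC3): reg=0xEB
After byte 3 (0x2A): reg=0x49

Answer: 0x49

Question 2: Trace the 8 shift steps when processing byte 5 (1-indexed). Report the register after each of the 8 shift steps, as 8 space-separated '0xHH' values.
Answer: 0x76 0xEC 0xDF 0xB9 0x75 0xEA 0xD3 0xA1

Derivation:
After byte 1 (0xC5): reg=0x55
After byte 2 (0xC3): reg=0xEB
After byte 3 (0x2A): reg=0x49
After byte 4 (0x69): reg=0xE0
Register before byte 5: 0xE0
After XOR with byte 0xDB: 0x3B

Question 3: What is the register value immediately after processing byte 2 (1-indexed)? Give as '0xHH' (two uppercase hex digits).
Answer: 0xEB

Derivation:
After byte 1 (0xC5): reg=0x55
After byte 2 (0xC3): reg=0xEB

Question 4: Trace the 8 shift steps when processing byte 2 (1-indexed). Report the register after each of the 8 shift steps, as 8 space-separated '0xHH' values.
Answer: 0x2B 0x56 0xAC 0x5F 0xBE 0x7B 0xF6 0xEB

Derivation:
After byte 1 (0xC5): reg=0x55
Register before byte 2: 0x55
After XOR with byte 0xC3: 0x96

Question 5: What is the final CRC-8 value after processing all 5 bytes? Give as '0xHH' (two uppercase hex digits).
Answer: 0xA1

Derivation:
After byte 1 (0xC5): reg=0x55
After byte 2 (0xC3): reg=0xEB
After byte 3 (0x2A): reg=0x49
After byte 4 (0x69): reg=0xE0
After byte 5 (0xDB): reg=0xA1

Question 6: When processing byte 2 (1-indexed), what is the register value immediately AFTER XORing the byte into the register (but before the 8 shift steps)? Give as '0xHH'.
Answer: 0x96

Derivation:
Register before byte 2: 0x55
Byte 2: 0xC3
0x55 XOR 0xC3 = 0x96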